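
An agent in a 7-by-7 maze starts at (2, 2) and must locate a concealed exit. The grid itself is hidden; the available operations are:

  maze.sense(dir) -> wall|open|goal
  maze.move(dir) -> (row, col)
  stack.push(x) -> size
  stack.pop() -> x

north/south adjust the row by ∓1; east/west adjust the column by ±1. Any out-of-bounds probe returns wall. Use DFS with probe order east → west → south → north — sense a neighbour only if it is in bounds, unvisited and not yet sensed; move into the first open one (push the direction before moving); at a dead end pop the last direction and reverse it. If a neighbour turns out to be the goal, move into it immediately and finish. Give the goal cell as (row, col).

→ maze.sense(east)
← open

→ stack.push(east)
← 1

→ maze.move(east)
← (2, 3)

→ maze.sense(east)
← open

→ stack.push(east)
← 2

→ maze.move(east)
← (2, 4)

→ maze.sense(east)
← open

→ stack.push(east)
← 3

→ maze.move(east)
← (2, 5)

→ maze.sense(east)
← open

→ stack.push(east)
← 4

→ maze.move(east)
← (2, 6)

→ maze.sense(south)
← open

→ stack.push(south)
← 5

→ maze.move(south)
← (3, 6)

→ maze.sense(west)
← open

→ stack.push(west)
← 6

→ maze.move(west)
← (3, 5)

→ maze.sense(west)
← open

→ stack.push(west)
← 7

→ maze.move(west)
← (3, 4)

→ maze.sense(west)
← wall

→ maze.sense(south)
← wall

→ stack.pop()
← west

→ maze.move(east)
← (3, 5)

→ maze.sense(south)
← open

→ stack.push(south)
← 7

→ maze.move(south)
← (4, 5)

→ maze.sense(east)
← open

→ stack.push(east)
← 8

→ maze.move(east)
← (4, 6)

→ maze.sense(south)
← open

→ stack.push(south)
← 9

→ maze.move(south)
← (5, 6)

→ maze.sense(west)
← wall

→ maze.sense(south)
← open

→ stack.push(south)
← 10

→ maze.move(south)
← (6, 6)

→ maze.sense(west)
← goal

→ maze.move(west)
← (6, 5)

Answer: (6, 5)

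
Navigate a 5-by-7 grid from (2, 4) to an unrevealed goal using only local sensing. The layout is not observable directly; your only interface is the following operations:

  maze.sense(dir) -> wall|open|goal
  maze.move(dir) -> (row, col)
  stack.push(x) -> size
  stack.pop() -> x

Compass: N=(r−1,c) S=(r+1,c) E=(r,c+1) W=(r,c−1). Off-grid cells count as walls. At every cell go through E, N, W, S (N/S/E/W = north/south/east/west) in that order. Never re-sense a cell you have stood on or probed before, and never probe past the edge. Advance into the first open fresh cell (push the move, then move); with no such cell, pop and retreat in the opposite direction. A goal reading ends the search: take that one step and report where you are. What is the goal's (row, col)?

-> sense(dir='east')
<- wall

-> sense(dir='north')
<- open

-> push(x='north')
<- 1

-> move(dir='north')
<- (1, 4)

-> sense(dir='east')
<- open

-> push(x='east')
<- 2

-> move(dir='east')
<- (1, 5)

-> sense(dir='east')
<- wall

-> sense(dir='north')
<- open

-> push(x='north')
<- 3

-> move(dir='north')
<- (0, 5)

-> sense(dir='east')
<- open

-> push(x='east')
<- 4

-> move(dir='east')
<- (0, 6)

-> pop()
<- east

-> move(dir='west')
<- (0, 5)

-> sense(dir='west')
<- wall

-> pop()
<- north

-> move(dir='south')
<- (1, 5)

-> pop()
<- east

-> move(dir='west')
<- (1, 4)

-> sense(dir='west')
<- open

-> push(x='west')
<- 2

-> move(dir='west')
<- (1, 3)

-> sense(dir='north')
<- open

-> push(x='north')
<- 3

-> move(dir='north')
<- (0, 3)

-> sense(dir='west')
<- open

-> push(x='west')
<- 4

-> move(dir='west')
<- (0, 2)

-> sense(dir='west')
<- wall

-> sense(dir='south')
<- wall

-> pop()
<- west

-> move(dir='east')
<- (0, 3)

-> pop()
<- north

-> move(dir='south')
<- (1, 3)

-> sense(dir='south')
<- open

-> push(x='south')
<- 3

-> move(dir='south')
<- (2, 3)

-> sense(dir='west')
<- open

-> push(x='west')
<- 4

-> move(dir='west')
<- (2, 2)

-> sense(dir='west')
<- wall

-> sense(dir='south')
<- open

-> push(x='south')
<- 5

-> move(dir='south')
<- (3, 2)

-> sense(dir='east')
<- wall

-> sense(dir='west')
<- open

-> push(x='west')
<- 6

-> move(dir='west')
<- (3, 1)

-> sense(dir='west')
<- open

-> push(x='west')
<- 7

-> move(dir='west')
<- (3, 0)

-> sense(dir='north')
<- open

-> push(x='north')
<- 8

-> move(dir='north')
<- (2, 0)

-> sense(dir='north')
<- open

-> push(x='north')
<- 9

-> move(dir='north')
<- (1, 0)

-> sense(dir='east')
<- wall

-> sense(dir='north')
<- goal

-> move(dir='north')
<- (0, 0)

Answer: (0, 0)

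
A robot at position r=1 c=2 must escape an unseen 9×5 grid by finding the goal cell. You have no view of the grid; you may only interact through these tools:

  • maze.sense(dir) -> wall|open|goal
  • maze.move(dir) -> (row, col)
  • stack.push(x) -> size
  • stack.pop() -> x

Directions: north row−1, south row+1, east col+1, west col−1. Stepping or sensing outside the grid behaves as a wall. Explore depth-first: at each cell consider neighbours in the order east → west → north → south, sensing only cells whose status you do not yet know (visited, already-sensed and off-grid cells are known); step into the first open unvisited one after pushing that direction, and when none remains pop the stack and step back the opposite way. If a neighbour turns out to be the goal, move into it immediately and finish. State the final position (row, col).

# sense(dir=east) ~> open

# push(x=east) ~> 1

# move(dir=east) ~> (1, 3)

# sense(dir=east) ~> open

# push(x=east) ~> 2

# move(dir=east) ~> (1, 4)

# sense(dir=north) ~> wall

# sense(dir=south) ~> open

# push(x=south) ~> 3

# move(dir=south) ~> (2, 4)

# sense(dir=west) ~> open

# push(x=west) ~> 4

# move(dir=west) ~> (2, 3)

# sense(dir=west) ~> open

# push(x=west) ~> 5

# move(dir=west) ~> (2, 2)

# sense(dir=west) ~> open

# push(x=west) ~> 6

# move(dir=west) ~> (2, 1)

# sense(dir=west) ~> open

# push(x=west) ~> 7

# move(dir=west) ~> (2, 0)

# sense(dir=north) ~> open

# push(x=north) ~> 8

# move(dir=north) ~> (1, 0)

# sense(dir=east) ~> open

# push(x=east) ~> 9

# move(dir=east) ~> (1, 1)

# sense(dir=north) ~> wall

# pop() ~> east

# move(dir=west) ~> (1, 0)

# sense(dir=north) ~> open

# push(x=north) ~> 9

# move(dir=north) ~> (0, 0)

# pop() ~> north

# move(dir=south) ~> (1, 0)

# pop() ~> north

# move(dir=south) ~> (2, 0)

# sense(dir=south) ~> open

# push(x=south) ~> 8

# move(dir=south) ~> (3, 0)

# sense(dir=east) ~> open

# push(x=east) ~> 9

# move(dir=east) ~> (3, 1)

# sense(dir=east) ~> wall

# sense(dir=south) ~> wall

# pop() ~> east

# move(dir=west) ~> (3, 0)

# sense(dir=south) ~> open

# push(x=south) ~> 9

# move(dir=south) ~> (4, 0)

# sense(dir=south) ~> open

# push(x=south) ~> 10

# move(dir=south) ~> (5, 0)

# sense(dir=east) ~> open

# push(x=east) ~> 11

# move(dir=east) ~> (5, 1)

# sense(dir=east) ~> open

# push(x=east) ~> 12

# move(dir=east) ~> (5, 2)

# sense(dir=east) ~> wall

# sense(dir=north) ~> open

# push(x=north) ~> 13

# move(dir=north) ~> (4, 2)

# sense(dir=east) ~> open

# push(x=east) ~> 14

# move(dir=east) ~> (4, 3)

# sense(dir=east) ~> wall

# sense(dir=north) ~> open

# push(x=north) ~> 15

# move(dir=north) ~> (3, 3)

# sense(dir=east) ~> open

# push(x=east) ~> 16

# move(dir=east) ~> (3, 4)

# pop() ~> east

# move(dir=west) ~> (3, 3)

# pop() ~> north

# move(dir=south) ~> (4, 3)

# pop() ~> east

# move(dir=west) ~> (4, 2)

# pop() ~> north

# move(dir=south) ~> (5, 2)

# sense(dir=south) ~> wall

# pop() ~> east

# move(dir=west) ~> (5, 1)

# sense(dir=south) ~> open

# push(x=south) ~> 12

# move(dir=south) ~> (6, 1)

# sense(dir=west) ~> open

# push(x=west) ~> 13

# move(dir=west) ~> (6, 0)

# sense(dir=south) ~> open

# push(x=south) ~> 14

# move(dir=south) ~> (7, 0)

# sense(dir=east) ~> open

# push(x=east) ~> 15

# move(dir=east) ~> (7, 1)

# sense(dir=east) ~> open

# push(x=east) ~> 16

# move(dir=east) ~> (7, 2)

# sense(dir=east) ~> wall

# sense(dir=south) ~> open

# push(x=south) ~> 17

# move(dir=south) ~> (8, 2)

# sense(dir=east) ~> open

# push(x=east) ~> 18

# move(dir=east) ~> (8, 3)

# sense(dir=east) ~> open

# push(x=east) ~> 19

# move(dir=east) ~> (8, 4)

# sense(dir=north) ~> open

# push(x=north) ~> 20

# move(dir=north) ~> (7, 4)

# sense(dir=north) ~> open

# push(x=north) ~> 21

# move(dir=north) ~> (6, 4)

# sense(dir=west) ~> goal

# move(dir=west) ~> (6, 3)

Answer: (6, 3)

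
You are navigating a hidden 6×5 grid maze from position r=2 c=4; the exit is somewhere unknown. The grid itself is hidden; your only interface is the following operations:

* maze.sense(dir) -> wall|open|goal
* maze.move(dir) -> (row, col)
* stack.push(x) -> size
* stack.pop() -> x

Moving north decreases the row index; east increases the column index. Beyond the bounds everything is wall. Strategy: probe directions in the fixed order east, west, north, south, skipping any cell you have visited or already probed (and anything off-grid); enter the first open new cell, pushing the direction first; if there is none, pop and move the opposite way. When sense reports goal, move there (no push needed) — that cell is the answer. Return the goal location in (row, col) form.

# 1. sense(west) == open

# 2. push(west) == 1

# 3. move(west) == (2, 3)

# 4. sense(west) == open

# 5. push(west) == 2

# 6. move(west) == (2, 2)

# 7. sense(west) == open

# 8. push(west) == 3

# 9. move(west) == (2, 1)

# 10. sense(west) == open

# 11. push(west) == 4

# 12. move(west) == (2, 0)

# 13. sense(north) == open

# 14. push(north) == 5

# 15. move(north) == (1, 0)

# 16. sense(east) == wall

# 17. sense(north) == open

# 18. push(north) == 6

# 19. move(north) == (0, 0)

# 20. sense(east) == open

# 21. push(east) == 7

# 22. move(east) == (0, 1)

# 23. sense(east) == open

# 24. push(east) == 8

# 25. move(east) == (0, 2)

# 26. sense(east) == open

# 27. push(east) == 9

# 28. move(east) == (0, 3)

# 29. sense(east) == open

# 30. push(east) == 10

# 31. move(east) == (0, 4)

# 32. sense(south) == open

# 33. push(south) == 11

# 34. move(south) == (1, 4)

# 35. sense(west) == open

# 36. push(west) == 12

# 37. move(west) == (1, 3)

# 38. sense(west) == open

# 39. push(west) == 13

# 40. move(west) == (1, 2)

# 41. pop() == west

# 42. move(east) == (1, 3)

# 43. pop() == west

# 44. move(east) == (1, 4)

# 45. pop() == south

# 46. move(north) == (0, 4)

# 47. pop() == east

# 48. move(west) == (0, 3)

# 49. pop() == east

# 50. move(west) == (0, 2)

# 51. pop() == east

# 52. move(west) == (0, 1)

# 53. pop() == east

# 54. move(west) == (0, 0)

# 55. pop() == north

# 56. move(south) == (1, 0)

# 57. pop() == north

# 58. move(south) == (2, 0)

# 59. sense(south) == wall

# 60. pop() == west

# 61. move(east) == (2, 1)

# 62. sense(south) == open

# 63. push(south) == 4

# 64. move(south) == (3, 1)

# 65. sense(east) == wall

# 66. sense(south) == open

# 67. push(south) == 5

# 68. move(south) == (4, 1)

# 69. sense(east) == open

# 70. push(east) == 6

# 71. move(east) == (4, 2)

# 72. sense(east) == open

# 73. push(east) == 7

# 74. move(east) == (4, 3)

# 75. sense(east) == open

# 76. push(east) == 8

# 77. move(east) == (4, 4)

# 78. sense(north) == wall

# 79. sense(south) == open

# 80. push(south) == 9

# 81. move(south) == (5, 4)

# 82. sense(west) == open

# 83. push(west) == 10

# 84. move(west) == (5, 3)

# 85. sense(west) == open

# 86. push(west) == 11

# 87. move(west) == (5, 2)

# 88. sense(west) == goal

# 89. move(west) == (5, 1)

Answer: (5, 1)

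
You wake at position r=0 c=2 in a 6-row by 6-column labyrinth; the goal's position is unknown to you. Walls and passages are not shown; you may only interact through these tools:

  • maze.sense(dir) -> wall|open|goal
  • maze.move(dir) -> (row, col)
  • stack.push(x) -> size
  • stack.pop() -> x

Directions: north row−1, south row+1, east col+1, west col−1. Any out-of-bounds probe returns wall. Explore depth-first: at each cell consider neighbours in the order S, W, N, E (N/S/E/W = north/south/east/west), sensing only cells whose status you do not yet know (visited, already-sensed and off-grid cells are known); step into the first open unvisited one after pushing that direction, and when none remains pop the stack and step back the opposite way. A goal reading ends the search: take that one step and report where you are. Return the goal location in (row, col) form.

Do: sense[dir='south']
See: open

Do: push[x='south']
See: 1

Do: move[dir='south']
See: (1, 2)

Do: sense[dir='south']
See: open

Do: push[x='south']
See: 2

Do: move[dir='south']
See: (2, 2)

Do: sense[dir='south']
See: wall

Do: sense[dir='west']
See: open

Do: push[x='west']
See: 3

Do: move[dir='west']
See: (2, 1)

Do: sense[dir='south']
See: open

Do: push[x='south']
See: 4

Do: move[dir='south']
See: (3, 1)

Do: sense[dir='south']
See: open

Do: push[x='south']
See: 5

Do: move[dir='south']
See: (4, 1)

Do: sense[dir='south']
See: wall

Do: sense[dir='west']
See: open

Do: push[x='west']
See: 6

Do: move[dir='west']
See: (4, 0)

Do: sense[dir='south']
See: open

Do: push[x='south']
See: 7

Do: move[dir='south']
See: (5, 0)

Do: pop[]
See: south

Do: move[dir='north']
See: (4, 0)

Do: sense[dir='north']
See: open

Do: push[x='north']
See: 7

Do: move[dir='north']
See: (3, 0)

Do: sense[dir='north']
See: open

Do: push[x='north']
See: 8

Do: move[dir='north']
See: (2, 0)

Do: sense[dir='north']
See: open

Do: push[x='north']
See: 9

Do: move[dir='north']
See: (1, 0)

Do: sense[dir='north']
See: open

Do: push[x='north']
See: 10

Do: move[dir='north']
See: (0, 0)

Do: sense[dir='east']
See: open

Do: push[x='east']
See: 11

Do: move[dir='east']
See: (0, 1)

Do: sense[dir='south']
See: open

Do: push[x='south']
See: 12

Do: move[dir='south']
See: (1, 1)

Do: pop[]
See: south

Do: move[dir='north']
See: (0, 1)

Do: pop[]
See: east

Do: move[dir='west']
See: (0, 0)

Do: pop[]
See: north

Do: move[dir='south']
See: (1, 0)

Do: pop[]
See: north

Do: move[dir='south']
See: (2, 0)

Do: pop[]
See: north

Do: move[dir='south']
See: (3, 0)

Do: pop[]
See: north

Do: move[dir='south']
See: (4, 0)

Do: pop[]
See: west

Do: move[dir='east']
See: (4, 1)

Do: sense[dir='east']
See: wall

Do: pop[]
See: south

Do: move[dir='north']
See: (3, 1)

Do: pop[]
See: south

Do: move[dir='north']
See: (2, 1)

Do: pop[]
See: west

Do: move[dir='east']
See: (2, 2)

Do: sense[dir='east']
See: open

Do: push[x='east']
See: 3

Do: move[dir='east']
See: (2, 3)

Do: sense[dir='south']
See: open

Do: push[x='south']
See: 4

Do: move[dir='south']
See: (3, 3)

Do: sense[dir='south']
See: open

Do: push[x='south']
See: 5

Do: move[dir='south']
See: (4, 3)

Do: sense[dir='south']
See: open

Do: push[x='south']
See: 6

Do: move[dir='south']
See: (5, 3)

Do: sense[dir='west']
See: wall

Do: sense[dir='east']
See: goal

Do: move[dir='east']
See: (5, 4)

Answer: (5, 4)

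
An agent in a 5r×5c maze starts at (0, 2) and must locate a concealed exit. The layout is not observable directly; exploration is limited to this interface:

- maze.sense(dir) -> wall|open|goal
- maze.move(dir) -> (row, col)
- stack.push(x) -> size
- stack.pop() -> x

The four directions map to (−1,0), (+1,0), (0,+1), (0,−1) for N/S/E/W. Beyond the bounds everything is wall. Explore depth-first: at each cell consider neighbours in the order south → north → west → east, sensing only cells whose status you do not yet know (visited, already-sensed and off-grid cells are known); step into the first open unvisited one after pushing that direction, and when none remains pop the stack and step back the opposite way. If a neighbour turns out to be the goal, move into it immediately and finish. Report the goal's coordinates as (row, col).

# sense(dir: south) ~> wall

# sense(dir: west) ~> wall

# sense(dir: east) ~> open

# push(x: east) ~> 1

# move(dir: east) ~> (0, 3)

# sense(dir: south) ~> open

# push(x: south) ~> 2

# move(dir: south) ~> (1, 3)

# sense(dir: south) ~> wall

# sense(dir: east) ~> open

# push(x: east) ~> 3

# move(dir: east) ~> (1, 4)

# sense(dir: south) ~> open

# push(x: south) ~> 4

# move(dir: south) ~> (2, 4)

# sense(dir: south) ~> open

# push(x: south) ~> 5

# move(dir: south) ~> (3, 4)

# sense(dir: south) ~> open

# push(x: south) ~> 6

# move(dir: south) ~> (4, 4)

# sense(dir: west) ~> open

# push(x: west) ~> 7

# move(dir: west) ~> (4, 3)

# sense(dir: north) ~> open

# push(x: north) ~> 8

# move(dir: north) ~> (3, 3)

# sense(dir: west) ~> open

# push(x: west) ~> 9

# move(dir: west) ~> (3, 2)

# sense(dir: south) ~> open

# push(x: south) ~> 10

# move(dir: south) ~> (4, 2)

# sense(dir: west) ~> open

# push(x: west) ~> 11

# move(dir: west) ~> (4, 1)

# sense(dir: north) ~> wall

# sense(dir: west) ~> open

# push(x: west) ~> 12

# move(dir: west) ~> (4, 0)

# sense(dir: north) ~> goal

# move(dir: north) ~> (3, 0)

Answer: (3, 0)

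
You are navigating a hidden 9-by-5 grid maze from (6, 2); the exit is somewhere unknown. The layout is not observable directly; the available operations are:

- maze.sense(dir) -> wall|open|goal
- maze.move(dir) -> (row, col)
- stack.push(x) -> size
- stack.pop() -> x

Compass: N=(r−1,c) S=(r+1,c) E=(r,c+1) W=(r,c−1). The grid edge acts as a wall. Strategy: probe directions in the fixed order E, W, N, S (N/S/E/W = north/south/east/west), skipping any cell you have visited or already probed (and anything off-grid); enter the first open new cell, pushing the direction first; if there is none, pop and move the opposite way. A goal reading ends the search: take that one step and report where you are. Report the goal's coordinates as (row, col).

$ maze.sense dir: east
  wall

$ maze.sense dir: west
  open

$ stack.push x: west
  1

$ maze.move dir: west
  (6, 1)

$ maze.sense dir: west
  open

$ stack.push x: west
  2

$ maze.move dir: west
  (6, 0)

$ maze.sense dir: north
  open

$ stack.push x: north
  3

$ maze.move dir: north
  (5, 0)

$ maze.sense dir: east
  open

$ stack.push x: east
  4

$ maze.move dir: east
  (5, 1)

$ maze.sense dir: east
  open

$ stack.push x: east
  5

$ maze.move dir: east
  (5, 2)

$ maze.sense dir: east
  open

$ stack.push x: east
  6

$ maze.move dir: east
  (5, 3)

$ maze.sense dir: east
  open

$ stack.push x: east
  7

$ maze.move dir: east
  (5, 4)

$ maze.sense dir: north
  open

$ stack.push x: north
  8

$ maze.move dir: north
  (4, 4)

$ maze.sense dir: west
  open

$ stack.push x: west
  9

$ maze.move dir: west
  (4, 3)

$ maze.sense dir: west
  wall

$ maze.sense dir: north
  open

$ stack.push x: north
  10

$ maze.move dir: north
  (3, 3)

$ maze.sense dir: east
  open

$ stack.push x: east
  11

$ maze.move dir: east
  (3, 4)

$ maze.sense dir: north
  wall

$ stack.pop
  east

$ maze.move dir: west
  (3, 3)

$ maze.sense dir: west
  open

$ stack.push x: west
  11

$ maze.move dir: west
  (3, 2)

$ maze.sense dir: west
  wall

$ maze.sense dir: north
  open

$ stack.push x: north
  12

$ maze.move dir: north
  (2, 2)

$ maze.sense dir: east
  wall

$ maze.sense dir: west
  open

$ stack.push x: west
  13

$ maze.move dir: west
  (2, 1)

$ maze.sense dir: west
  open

$ stack.push x: west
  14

$ maze.move dir: west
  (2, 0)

$ maze.sense dir: north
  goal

$ maze.move dir: north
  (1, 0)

Answer: (1, 0)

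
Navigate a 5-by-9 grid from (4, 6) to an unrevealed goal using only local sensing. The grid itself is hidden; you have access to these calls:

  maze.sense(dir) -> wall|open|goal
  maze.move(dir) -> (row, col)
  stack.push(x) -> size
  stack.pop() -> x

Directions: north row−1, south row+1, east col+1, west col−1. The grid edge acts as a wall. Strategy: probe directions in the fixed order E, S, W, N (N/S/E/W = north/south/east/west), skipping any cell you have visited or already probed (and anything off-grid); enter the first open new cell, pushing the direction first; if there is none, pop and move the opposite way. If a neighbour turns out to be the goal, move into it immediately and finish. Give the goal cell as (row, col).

Do: maze.sense[dir='east']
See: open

Do: stack.push[x='east']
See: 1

Do: maze.move[dir='east']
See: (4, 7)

Do: maze.sense[dir='east']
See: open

Do: stack.push[x='east']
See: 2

Do: maze.move[dir='east']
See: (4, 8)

Do: maze.sense[dir='north']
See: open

Do: stack.push[x='north']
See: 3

Do: maze.move[dir='north']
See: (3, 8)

Do: maze.sense[dir='west']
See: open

Do: stack.push[x='west']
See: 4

Do: maze.move[dir='west']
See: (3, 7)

Do: maze.sense[dir='west']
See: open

Do: stack.push[x='west']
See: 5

Do: maze.move[dir='west']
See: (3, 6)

Do: maze.sense[dir='west']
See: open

Do: stack.push[x='west']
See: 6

Do: maze.move[dir='west']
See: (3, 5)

Do: maze.sense[dir='south']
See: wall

Do: maze.sense[dir='west']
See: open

Do: stack.push[x='west']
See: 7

Do: maze.move[dir='west']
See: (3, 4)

Do: maze.sense[dir='south']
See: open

Do: stack.push[x='south']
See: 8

Do: maze.move[dir='south']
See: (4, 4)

Do: maze.sense[dir='west']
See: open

Do: stack.push[x='west']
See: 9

Do: maze.move[dir='west']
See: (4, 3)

Do: maze.sense[dir='west']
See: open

Do: stack.push[x='west']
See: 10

Do: maze.move[dir='west']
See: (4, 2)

Do: maze.sense[dir='west']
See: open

Do: stack.push[x='west']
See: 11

Do: maze.move[dir='west']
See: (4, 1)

Do: maze.sense[dir='west']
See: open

Do: stack.push[x='west']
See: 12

Do: maze.move[dir='west']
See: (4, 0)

Do: maze.sense[dir='north']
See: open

Do: stack.push[x='north']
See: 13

Do: maze.move[dir='north']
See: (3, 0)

Do: maze.sense[dir='east']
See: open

Do: stack.push[x='east']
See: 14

Do: maze.move[dir='east']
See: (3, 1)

Do: maze.sense[dir='east']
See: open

Do: stack.push[x='east']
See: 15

Do: maze.move[dir='east']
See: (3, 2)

Do: maze.sense[dir='east']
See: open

Do: stack.push[x='east']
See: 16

Do: maze.move[dir='east']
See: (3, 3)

Do: maze.sense[dir='north']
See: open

Do: stack.push[x='north']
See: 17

Do: maze.move[dir='north']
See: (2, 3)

Do: maze.sense[dir='east']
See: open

Do: stack.push[x='east']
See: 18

Do: maze.move[dir='east']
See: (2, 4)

Do: maze.sense[dir='east']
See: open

Do: stack.push[x='east']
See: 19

Do: maze.move[dir='east']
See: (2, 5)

Do: maze.sense[dir='east']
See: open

Do: stack.push[x='east']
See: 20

Do: maze.move[dir='east']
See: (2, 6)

Do: maze.sense[dir='east']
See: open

Do: stack.push[x='east']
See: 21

Do: maze.move[dir='east']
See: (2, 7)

Do: maze.sense[dir='east']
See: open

Do: stack.push[x='east']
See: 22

Do: maze.move[dir='east']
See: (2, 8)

Do: maze.sense[dir='north']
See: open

Do: stack.push[x='north']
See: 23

Do: maze.move[dir='north']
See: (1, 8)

Do: maze.sense[dir='west']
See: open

Do: stack.push[x='west']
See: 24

Do: maze.move[dir='west']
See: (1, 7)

Do: maze.sense[dir='west']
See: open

Do: stack.push[x='west']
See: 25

Do: maze.move[dir='west']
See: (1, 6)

Do: maze.sense[dir='west']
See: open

Do: stack.push[x='west']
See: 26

Do: maze.move[dir='west']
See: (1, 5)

Do: maze.sense[dir='west']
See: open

Do: stack.push[x='west']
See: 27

Do: maze.move[dir='west']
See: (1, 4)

Do: maze.sense[dir='west']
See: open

Do: stack.push[x='west']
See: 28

Do: maze.move[dir='west']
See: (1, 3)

Do: maze.sense[dir='west']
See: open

Do: stack.push[x='west']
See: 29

Do: maze.move[dir='west']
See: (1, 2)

Do: maze.sense[dir='south']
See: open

Do: stack.push[x='south']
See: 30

Do: maze.move[dir='south']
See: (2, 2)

Do: maze.sense[dir='west']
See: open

Do: stack.push[x='west']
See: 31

Do: maze.move[dir='west']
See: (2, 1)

Do: maze.sense[dir='west']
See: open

Do: stack.push[x='west']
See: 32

Do: maze.move[dir='west']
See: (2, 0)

Do: maze.sense[dir='north']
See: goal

Do: maze.move[dir='north']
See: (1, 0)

Answer: (1, 0)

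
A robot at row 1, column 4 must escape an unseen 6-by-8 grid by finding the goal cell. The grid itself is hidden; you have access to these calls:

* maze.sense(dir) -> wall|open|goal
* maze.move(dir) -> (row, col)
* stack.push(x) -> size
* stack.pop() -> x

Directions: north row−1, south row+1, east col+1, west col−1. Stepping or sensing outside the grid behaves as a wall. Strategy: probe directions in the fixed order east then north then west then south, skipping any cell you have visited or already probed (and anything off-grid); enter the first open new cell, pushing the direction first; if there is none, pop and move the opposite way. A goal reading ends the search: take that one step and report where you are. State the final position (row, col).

→ sense(dir='east')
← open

→ push(x='east')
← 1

→ move(dir='east')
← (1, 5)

→ sense(dir='east')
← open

→ push(x='east')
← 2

→ move(dir='east')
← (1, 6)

→ sense(dir='east')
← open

→ push(x='east')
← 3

→ move(dir='east')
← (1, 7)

→ sense(dir='north')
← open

→ push(x='north')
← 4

→ move(dir='north')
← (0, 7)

→ sense(dir='west')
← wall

→ pop()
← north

→ move(dir='south')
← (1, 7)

→ sense(dir='south')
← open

→ push(x='south')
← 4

→ move(dir='south')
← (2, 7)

→ sense(dir='west')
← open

→ push(x='west')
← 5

→ move(dir='west')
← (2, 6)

→ sense(dir='west')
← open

→ push(x='west')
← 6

→ move(dir='west')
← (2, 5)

→ sense(dir='west')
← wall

→ sense(dir='south')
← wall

→ pop()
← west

→ move(dir='east')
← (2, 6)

→ sense(dir='south')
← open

→ push(x='south')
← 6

→ move(dir='south')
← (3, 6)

→ sense(dir='east')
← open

→ push(x='east')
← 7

→ move(dir='east')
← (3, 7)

→ sense(dir='south')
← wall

→ pop()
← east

→ move(dir='west')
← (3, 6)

→ sense(dir='south')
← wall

→ pop()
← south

→ move(dir='north')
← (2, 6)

→ pop()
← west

→ move(dir='east')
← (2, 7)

→ pop()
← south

→ move(dir='north')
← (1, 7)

→ pop()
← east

→ move(dir='west')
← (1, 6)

→ pop()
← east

→ move(dir='west')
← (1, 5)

→ sense(dir='north')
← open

→ push(x='north')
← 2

→ move(dir='north')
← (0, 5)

→ sense(dir='west')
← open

→ push(x='west')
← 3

→ move(dir='west')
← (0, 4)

→ sense(dir='west')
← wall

→ pop()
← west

→ move(dir='east')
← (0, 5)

→ pop()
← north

→ move(dir='south')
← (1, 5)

→ pop()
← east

→ move(dir='west')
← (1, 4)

→ sense(dir='west')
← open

→ push(x='west')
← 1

→ move(dir='west')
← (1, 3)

→ sense(dir='west')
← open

→ push(x='west')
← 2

→ move(dir='west')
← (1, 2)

→ sense(dir='north')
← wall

→ sense(dir='west')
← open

→ push(x='west')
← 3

→ move(dir='west')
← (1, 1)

→ sense(dir='north')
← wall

→ sense(dir='west')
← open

→ push(x='west')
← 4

→ move(dir='west')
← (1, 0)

→ sense(dir='north')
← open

→ push(x='north')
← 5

→ move(dir='north')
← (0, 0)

→ pop()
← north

→ move(dir='south')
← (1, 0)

→ sense(dir='south')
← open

→ push(x='south')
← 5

→ move(dir='south')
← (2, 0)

→ sense(dir='east')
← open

→ push(x='east')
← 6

→ move(dir='east')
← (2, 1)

→ sense(dir='east')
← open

→ push(x='east')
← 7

→ move(dir='east')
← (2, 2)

→ sense(dir='east')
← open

→ push(x='east')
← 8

→ move(dir='east')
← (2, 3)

→ sense(dir='south')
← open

→ push(x='south')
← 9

→ move(dir='south')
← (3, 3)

→ sense(dir='east')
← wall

→ sense(dir='west')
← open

→ push(x='west')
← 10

→ move(dir='west')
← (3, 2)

→ sense(dir='west')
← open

→ push(x='west')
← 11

→ move(dir='west')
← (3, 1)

→ sense(dir='west')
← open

→ push(x='west')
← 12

→ move(dir='west')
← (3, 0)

→ sense(dir='south')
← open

→ push(x='south')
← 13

→ move(dir='south')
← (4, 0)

→ sense(dir='east')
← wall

→ sense(dir='south')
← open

→ push(x='south')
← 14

→ move(dir='south')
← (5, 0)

→ sense(dir='east')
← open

→ push(x='east')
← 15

→ move(dir='east')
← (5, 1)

→ sense(dir='east')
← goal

→ move(dir='east')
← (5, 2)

Answer: (5, 2)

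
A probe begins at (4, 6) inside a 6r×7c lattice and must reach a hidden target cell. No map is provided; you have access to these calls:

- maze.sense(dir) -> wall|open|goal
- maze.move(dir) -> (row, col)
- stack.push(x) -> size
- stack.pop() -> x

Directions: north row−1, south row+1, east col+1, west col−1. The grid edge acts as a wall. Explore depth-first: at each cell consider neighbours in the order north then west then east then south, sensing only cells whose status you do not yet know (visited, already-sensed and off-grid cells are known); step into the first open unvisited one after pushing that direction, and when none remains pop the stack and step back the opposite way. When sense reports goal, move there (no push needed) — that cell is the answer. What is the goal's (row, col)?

Do: maze.sense[dir→north]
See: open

Do: stack.push[x→north]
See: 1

Do: maze.move[dir→north]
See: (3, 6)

Do: maze.sense[dir→north]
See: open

Do: stack.push[x→north]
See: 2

Do: maze.move[dir→north]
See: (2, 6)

Do: maze.sense[dir→north]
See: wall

Do: maze.sense[dir→west]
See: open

Do: stack.push[x→west]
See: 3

Do: maze.move[dir→west]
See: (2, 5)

Do: maze.sense[dir→north]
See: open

Do: stack.push[x→north]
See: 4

Do: maze.move[dir→north]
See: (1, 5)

Do: maze.sense[dir→north]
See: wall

Do: maze.sense[dir→west]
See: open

Do: stack.push[x→west]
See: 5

Do: maze.move[dir→west]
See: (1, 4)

Do: maze.sense[dir→north]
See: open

Do: stack.push[x→north]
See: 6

Do: maze.move[dir→north]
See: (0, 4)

Do: maze.sense[dir→west]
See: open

Do: stack.push[x→west]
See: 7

Do: maze.move[dir→west]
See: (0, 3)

Do: maze.sense[dir→west]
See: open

Do: stack.push[x→west]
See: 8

Do: maze.move[dir→west]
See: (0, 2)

Do: maze.sense[dir→west]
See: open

Do: stack.push[x→west]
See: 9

Do: maze.move[dir→west]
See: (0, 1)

Do: maze.sense[dir→west]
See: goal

Do: maze.move[dir→west]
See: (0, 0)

Answer: (0, 0)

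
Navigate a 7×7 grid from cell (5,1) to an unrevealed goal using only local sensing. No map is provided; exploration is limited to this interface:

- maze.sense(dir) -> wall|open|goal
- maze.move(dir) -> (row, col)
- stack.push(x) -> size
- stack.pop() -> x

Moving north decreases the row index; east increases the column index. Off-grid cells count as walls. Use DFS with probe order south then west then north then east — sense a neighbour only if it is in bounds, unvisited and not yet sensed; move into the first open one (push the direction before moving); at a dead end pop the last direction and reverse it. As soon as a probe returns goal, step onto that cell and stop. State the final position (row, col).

Action: sense[dir→south]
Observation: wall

Action: sense[dir→west]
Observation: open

Action: push[x→west]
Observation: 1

Action: move[dir→west]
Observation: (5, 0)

Action: sense[dir→south]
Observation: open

Action: push[x→south]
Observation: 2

Action: move[dir→south]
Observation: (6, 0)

Action: pop[]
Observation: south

Action: move[dir→north]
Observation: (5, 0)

Action: sense[dir→north]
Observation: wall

Action: pop[]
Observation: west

Action: move[dir→east]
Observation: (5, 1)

Action: sense[dir→north]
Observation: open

Action: push[x→north]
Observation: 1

Action: move[dir→north]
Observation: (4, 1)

Action: sense[dir→north]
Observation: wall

Action: sense[dir→east]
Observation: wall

Action: pop[]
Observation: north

Action: move[dir→south]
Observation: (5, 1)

Action: sense[dir→east]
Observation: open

Action: push[x→east]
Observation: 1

Action: move[dir→east]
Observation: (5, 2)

Action: sense[dir→south]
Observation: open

Action: push[x→south]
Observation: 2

Action: move[dir→south]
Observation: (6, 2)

Action: sense[dir→east]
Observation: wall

Action: pop[]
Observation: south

Action: move[dir→north]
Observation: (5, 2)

Action: sense[dir→east]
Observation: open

Action: push[x→east]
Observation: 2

Action: move[dir→east]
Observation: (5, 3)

Action: sense[dir→north]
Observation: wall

Action: sense[dir→east]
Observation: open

Action: push[x→east]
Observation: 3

Action: move[dir→east]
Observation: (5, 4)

Action: sense[dir→south]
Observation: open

Action: push[x→south]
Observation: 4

Action: move[dir→south]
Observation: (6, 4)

Action: sense[dir→east]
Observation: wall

Action: pop[]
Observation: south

Action: move[dir→north]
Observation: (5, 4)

Action: sense[dir→north]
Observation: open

Action: push[x→north]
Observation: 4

Action: move[dir→north]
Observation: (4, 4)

Action: sense[dir→north]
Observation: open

Action: push[x→north]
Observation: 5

Action: move[dir→north]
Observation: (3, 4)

Action: sense[dir→west]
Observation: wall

Action: sense[dir→north]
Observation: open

Action: push[x→north]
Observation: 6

Action: move[dir→north]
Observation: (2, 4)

Action: sense[dir→west]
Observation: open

Action: push[x→west]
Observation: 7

Action: move[dir→west]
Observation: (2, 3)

Action: sense[dir→west]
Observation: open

Action: push[x→west]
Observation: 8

Action: move[dir→west]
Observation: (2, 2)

Action: sense[dir→south]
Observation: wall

Action: sense[dir→west]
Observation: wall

Action: sense[dir→north]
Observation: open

Action: push[x→north]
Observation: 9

Action: move[dir→north]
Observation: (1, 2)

Action: sense[dir→west]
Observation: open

Action: push[x→west]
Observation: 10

Action: move[dir→west]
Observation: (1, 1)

Action: sense[dir→west]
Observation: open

Action: push[x→west]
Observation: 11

Action: move[dir→west]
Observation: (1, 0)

Action: sense[dir→south]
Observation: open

Action: push[x→south]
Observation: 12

Action: move[dir→south]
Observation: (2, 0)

Action: sense[dir→south]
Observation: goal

Action: move[dir→south]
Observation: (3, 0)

Answer: (3, 0)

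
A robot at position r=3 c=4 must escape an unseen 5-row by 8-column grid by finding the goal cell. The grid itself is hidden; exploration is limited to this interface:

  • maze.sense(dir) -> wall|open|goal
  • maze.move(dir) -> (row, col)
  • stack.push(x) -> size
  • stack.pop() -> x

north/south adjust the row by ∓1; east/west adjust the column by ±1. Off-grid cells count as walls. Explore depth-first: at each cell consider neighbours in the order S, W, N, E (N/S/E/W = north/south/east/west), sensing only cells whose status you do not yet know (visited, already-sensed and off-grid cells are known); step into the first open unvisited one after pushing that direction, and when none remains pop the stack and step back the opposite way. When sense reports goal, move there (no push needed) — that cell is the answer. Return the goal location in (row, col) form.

·→ maze.sense(dir→south)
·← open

·→ stack.push(x→south)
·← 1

·→ maze.move(dir→south)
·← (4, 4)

·→ maze.sense(dir→west)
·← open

·→ stack.push(x→west)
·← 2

·→ maze.move(dir→west)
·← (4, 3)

·→ maze.sense(dir→west)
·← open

·→ stack.push(x→west)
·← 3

·→ maze.move(dir→west)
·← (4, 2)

·→ maze.sense(dir→west)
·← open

·→ stack.push(x→west)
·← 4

·→ maze.move(dir→west)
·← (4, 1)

·→ maze.sense(dir→west)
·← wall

·→ maze.sense(dir→north)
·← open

·→ stack.push(x→north)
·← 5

·→ maze.move(dir→north)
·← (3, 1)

·→ maze.sense(dir→west)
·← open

·→ stack.push(x→west)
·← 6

·→ maze.move(dir→west)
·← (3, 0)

·→ maze.sense(dir→north)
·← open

·→ stack.push(x→north)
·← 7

·→ maze.move(dir→north)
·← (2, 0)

·→ maze.sense(dir→north)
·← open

·→ stack.push(x→north)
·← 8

·→ maze.move(dir→north)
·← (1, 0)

·→ maze.sense(dir→north)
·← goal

·→ maze.move(dir→north)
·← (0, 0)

Answer: (0, 0)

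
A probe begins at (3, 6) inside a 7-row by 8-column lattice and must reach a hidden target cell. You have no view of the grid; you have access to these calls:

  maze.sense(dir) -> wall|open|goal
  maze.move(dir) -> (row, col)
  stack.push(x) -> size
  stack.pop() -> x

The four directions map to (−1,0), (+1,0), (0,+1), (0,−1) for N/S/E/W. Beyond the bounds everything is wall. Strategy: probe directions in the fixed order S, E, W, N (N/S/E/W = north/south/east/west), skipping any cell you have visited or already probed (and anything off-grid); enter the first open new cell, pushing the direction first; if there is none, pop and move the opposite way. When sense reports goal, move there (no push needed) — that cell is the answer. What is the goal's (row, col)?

==> sense(dir: south)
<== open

==> push(x: south)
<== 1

==> move(dir: south)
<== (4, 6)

==> sense(dir: south)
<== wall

==> sense(dir: east)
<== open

==> push(x: east)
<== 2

==> move(dir: east)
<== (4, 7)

==> sense(dir: south)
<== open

==> push(x: south)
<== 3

==> move(dir: south)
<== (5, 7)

==> sense(dir: south)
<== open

==> push(x: south)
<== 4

==> move(dir: south)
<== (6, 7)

==> sense(dir: west)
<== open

==> push(x: west)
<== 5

==> move(dir: west)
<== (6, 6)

==> sense(dir: west)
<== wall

==> pop()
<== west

==> move(dir: east)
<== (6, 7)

==> pop()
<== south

==> move(dir: north)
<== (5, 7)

==> pop()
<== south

==> move(dir: north)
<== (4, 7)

==> sense(dir: north)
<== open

==> push(x: north)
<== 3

==> move(dir: north)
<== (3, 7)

==> sense(dir: north)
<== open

==> push(x: north)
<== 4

==> move(dir: north)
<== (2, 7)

==> sense(dir: west)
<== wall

==> sense(dir: north)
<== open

==> push(x: north)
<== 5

==> move(dir: north)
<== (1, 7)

==> sense(dir: west)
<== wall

==> sense(dir: north)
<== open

==> push(x: north)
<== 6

==> move(dir: north)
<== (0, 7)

==> sense(dir: west)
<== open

==> push(x: west)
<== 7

==> move(dir: west)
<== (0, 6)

==> sense(dir: west)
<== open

==> push(x: west)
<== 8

==> move(dir: west)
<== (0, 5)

==> sense(dir: south)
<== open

==> push(x: south)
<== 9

==> move(dir: south)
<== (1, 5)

==> sense(dir: south)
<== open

==> push(x: south)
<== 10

==> move(dir: south)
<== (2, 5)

==> sense(dir: south)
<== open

==> push(x: south)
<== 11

==> move(dir: south)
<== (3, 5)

==> sense(dir: south)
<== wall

==> sense(dir: west)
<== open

==> push(x: west)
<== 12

==> move(dir: west)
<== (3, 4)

==> sense(dir: south)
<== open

==> push(x: south)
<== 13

==> move(dir: south)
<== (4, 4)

==> sense(dir: south)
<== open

==> push(x: south)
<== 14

==> move(dir: south)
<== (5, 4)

==> sense(dir: south)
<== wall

==> sense(dir: east)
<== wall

==> sense(dir: west)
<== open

==> push(x: west)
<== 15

==> move(dir: west)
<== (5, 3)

==> sense(dir: south)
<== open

==> push(x: south)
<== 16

==> move(dir: south)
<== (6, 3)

==> sense(dir: west)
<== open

==> push(x: west)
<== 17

==> move(dir: west)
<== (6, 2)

==> sense(dir: west)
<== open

==> push(x: west)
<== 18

==> move(dir: west)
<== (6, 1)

==> sense(dir: west)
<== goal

==> move(dir: west)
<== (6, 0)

Answer: (6, 0)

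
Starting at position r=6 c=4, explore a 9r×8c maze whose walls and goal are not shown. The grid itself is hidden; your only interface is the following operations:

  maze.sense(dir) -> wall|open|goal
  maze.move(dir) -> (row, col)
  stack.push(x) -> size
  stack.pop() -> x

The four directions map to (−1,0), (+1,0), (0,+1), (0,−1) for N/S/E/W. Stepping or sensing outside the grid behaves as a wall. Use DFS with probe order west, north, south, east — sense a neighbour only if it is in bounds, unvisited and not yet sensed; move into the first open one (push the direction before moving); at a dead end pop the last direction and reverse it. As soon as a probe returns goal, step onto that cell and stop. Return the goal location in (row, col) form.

// 1. maze.sense(dir: west) => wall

// 2. maze.sense(dir: north) => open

// 3. stack.push(x: north) => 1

// 4. maze.move(dir: north) => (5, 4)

// 5. maze.sense(dir: west) => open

// 6. stack.push(x: west) => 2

// 7. maze.move(dir: west) => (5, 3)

// 8. maze.sense(dir: west) => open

// 9. stack.push(x: west) => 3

// 10. maze.move(dir: west) => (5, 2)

// 11. maze.sense(dir: west) => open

// 12. stack.push(x: west) => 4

// 13. maze.move(dir: west) => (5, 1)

// 14. maze.sense(dir: west) => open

// 15. stack.push(x: west) => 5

// 16. maze.move(dir: west) => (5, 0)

// 17. maze.sense(dir: north) => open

// 18. stack.push(x: north) => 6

// 19. maze.move(dir: north) => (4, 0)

// 20. maze.sense(dir: north) => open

// 21. stack.push(x: north) => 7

// 22. maze.move(dir: north) => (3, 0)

// 23. maze.sense(dir: north) => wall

// 24. maze.sense(dir: east) => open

// 25. stack.push(x: east) => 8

// 26. maze.move(dir: east) => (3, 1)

// 27. maze.sense(dir: north) => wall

// 28. maze.sense(dir: south) => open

// 29. stack.push(x: south) => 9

// 30. maze.move(dir: south) => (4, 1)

// 31. maze.sense(dir: east) => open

// 32. stack.push(x: east) => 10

// 33. maze.move(dir: east) => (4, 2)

// 34. maze.sense(dir: north) => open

// 35. stack.push(x: north) => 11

// 36. maze.move(dir: north) => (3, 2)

// 37. maze.sense(dir: north) => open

// 38. stack.push(x: north) => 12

// 39. maze.move(dir: north) => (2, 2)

// 40. maze.sense(dir: north) => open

// 41. stack.push(x: north) => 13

// 42. maze.move(dir: north) => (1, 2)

// 43. maze.sense(dir: west) => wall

// 44. maze.sense(dir: north) => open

// 45. stack.push(x: north) => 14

// 46. maze.move(dir: north) => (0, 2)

// 47. maze.sense(dir: west) => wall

// 48. maze.sense(dir: east) => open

// 49. stack.push(x: east) => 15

// 50. maze.move(dir: east) => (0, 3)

// 51. maze.sense(dir: south) => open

// 52. stack.push(x: south) => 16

// 53. maze.move(dir: south) => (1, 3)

// 54. maze.sense(dir: south) => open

// 55. stack.push(x: south) => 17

// 56. maze.move(dir: south) => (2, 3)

// 57. maze.sense(dir: south) => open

// 58. stack.push(x: south) => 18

// 59. maze.move(dir: south) => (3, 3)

// 60. maze.sense(dir: south) => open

// 61. stack.push(x: south) => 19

// 62. maze.move(dir: south) => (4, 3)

// 63. maze.sense(dir: east) => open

// 64. stack.push(x: east) => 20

// 65. maze.move(dir: east) => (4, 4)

// 66. maze.sense(dir: north) => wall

// 67. maze.sense(dir: east) => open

// 68. stack.push(x: east) => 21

// 69. maze.move(dir: east) => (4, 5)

// 70. maze.sense(dir: north) => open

// 71. stack.push(x: north) => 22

// 72. maze.move(dir: north) => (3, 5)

// 73. maze.sense(dir: north) => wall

// 74. maze.sense(dir: east) => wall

// 75. stack.pop() => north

// 76. maze.move(dir: south) => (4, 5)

// 77. maze.sense(dir: south) => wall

// 78. maze.sense(dir: east) => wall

// 79. stack.pop() => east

// 80. maze.move(dir: west) => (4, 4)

// 81. stack.pop() => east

// 82. maze.move(dir: west) => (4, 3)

// 83. stack.pop() => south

// 84. maze.move(dir: north) => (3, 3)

// 85. stack.pop() => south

// 86. maze.move(dir: north) => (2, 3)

// 87. maze.sense(dir: east) => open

// 88. stack.push(x: east) => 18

// 89. maze.move(dir: east) => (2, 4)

// 90. maze.sense(dir: north) => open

// 91. stack.push(x: north) => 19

// 92. maze.move(dir: north) => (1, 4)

// 93. maze.sense(dir: north) => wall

// 94. maze.sense(dir: east) => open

// 95. stack.push(x: east) => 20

// 96. maze.move(dir: east) => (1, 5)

// 97. maze.sense(dir: north) => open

// 98. stack.push(x: north) => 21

// 99. maze.move(dir: north) => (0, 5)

// 100. maze.sense(dir: east) => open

// 101. stack.push(x: east) => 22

// 102. maze.move(dir: east) => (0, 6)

// 103. maze.sense(dir: south) => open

// 104. stack.push(x: south) => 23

// 105. maze.move(dir: south) => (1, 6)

// 106. maze.sense(dir: south) => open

// 107. stack.push(x: south) => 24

// 108. maze.move(dir: south) => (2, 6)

// 109. maze.sense(dir: east) => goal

// 110. maze.move(dir: east) => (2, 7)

Answer: (2, 7)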